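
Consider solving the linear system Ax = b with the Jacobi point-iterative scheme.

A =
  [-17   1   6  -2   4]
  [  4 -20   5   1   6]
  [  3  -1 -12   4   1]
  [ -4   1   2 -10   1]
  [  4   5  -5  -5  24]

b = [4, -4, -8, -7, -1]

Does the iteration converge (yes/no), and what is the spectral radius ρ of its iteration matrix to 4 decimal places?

yes, ρ = 0.5264

A = D + L + U where D = diag(-17, -20, -12, -10, 24).
Jacobi T = -D⁻¹(L+U): T[0,2] = -(6)/(-17) = +0.3529; T[0,0] = 0.
  T[0,:] = [+0.0000 +0.0588 +0.3529 -0.1176 +0.2353]
  T[1,:] = [+0.2000 +0.0000 +0.2500 +0.0500 +0.3000]
  T[2,:] = [+0.2500 -0.0833 +0.0000 +0.3333 +0.0833]
  T[3,:] = [-0.4000 +0.1000 +0.2000 +0.0000 +0.1000]
  T[4,:] = [-0.1667 -0.2083 +0.2083 +0.2083 +0.0000]
|λ(T)| sorted: 0.5264, 0.3633, 0.3633, 0.1231, 0.1231.
ρ = 0.5264; 0.5264 < 1 ⇒ converges.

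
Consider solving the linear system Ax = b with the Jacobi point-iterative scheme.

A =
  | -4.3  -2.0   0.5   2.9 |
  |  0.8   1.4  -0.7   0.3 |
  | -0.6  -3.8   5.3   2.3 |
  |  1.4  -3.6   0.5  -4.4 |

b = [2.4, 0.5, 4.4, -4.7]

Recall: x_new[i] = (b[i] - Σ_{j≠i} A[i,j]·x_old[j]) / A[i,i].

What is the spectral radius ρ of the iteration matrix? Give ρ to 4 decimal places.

1.1218

Let D = diag(-4.3, 1.4, 5.3, -4.4); L, U the strict triangles.
Jacobi T = -D⁻¹(L+U): T[2,3] = -(2.3)/(5.3) = -0.4340; T[2,2] = 0.
  T[0,:] = [+0.0000 -0.4651 +0.1163 +0.6744]
  T[1,:] = [-0.5714 +0.0000 +0.5000 -0.2143]
  T[2,:] = [+0.1132 +0.7170 +0.0000 -0.4340]
  T[3,:] = [+0.3182 -0.8182 +0.1136 +0.0000]
|λ(T)| sorted: 1.1218, 0.7407, 0.7407, 0.2025.
spectral radius ρ = 1.1218; 1.1218 > 1: divergent.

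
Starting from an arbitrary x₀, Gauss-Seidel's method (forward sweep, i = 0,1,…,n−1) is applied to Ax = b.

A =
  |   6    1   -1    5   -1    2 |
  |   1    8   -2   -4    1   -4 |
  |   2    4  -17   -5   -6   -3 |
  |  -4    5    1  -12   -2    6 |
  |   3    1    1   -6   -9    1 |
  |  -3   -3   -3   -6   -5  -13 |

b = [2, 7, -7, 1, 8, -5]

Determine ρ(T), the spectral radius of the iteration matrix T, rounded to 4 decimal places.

Write A = D+L+U with D = diag(6, 8, -17, -12, -9, -13).
Gauss-Seidel: T = -(D+L)⁻¹U, row 0 first, T[0,1] = -(1)/(6) = -0.1667; later rows by forward substitution.
  T[0,:] = [+0.0000  -0.1667  +0.1667  -0.8333  +0.1667  -0.3333]
  T[1,:] = [+0.0000  +0.0208  +0.2292  +0.6042  -0.1458  +0.5417]
  T[2,:] = [+0.0000  -0.0147  +0.0735  -0.2500  -0.3676  -0.0882]
  T[3,:] = [+0.0000  +0.0630  +0.0461  +0.5087  -0.3136  +0.8295]
  T[4,:] = [+0.0000  -0.0969  +0.0585  -0.5775  +0.2076  -0.5026]
  T[5,:] = [+0.0000  +0.0452  -0.1521  +0.0979  +0.1449  -0.2172]
moduli |λ_i(T)| = 0.8633, 0.2413, 0.2413, 0.1569, 0.0066, 0.0000.
spectral radius ρ = 0.8633; 0.8633 < 1, so it converges for any x₀.

0.8633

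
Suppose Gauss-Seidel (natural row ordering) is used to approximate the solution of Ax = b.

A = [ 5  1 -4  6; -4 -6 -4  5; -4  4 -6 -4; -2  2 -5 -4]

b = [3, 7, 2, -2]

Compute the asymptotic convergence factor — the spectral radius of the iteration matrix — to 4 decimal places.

1.5568

Split A = D + L + U, D = diag(5, -6, -6, -4).
T_GS = -(D+L)⁻¹U: row 0 first, T[0,2] = -(-4)/(5) = +0.8000; later rows by forward substitution.
  T[0,:] = [+0.0000  -0.2000  +0.8000  -1.2000]
  T[1,:] = [+0.0000  +0.1333  -1.2000  +1.6333]
  T[2,:] = [+0.0000  +0.2222  -1.3333  +1.2222]
  T[3,:] = [+0.0000  -0.1111  +0.6667  -0.1111]
|eigenvalues of T|: 1.5568, 0.3318, 0.0860, 0.0000.
ρ(T) = max|λ| = 1.5568; 1.5568 > 1, so it fails to converge.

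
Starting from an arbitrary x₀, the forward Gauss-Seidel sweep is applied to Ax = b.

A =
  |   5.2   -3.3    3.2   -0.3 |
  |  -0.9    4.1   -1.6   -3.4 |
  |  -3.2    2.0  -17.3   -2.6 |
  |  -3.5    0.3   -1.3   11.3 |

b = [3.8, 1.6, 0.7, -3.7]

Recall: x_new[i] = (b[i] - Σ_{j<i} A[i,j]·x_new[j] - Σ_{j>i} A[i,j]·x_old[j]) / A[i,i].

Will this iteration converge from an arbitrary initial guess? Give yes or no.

yes

Write A = D+L+U with D = diag(5.2, 4.1, -17.3, 11.3).
GS T = -(D+L)⁻¹U: row 0 first, T[0,1] = -(-3.3)/(5.2) = +0.6346; later rows by forward substitution.
  T[0,:] = [+0.0000 +0.6346 -0.6154 +0.0577]
  T[1,:] = [+0.0000 +0.1393 +0.2552 +0.8419]
  T[2,:] = [+0.0000 -0.1013 +0.1433 -0.0636]
  T[3,:] = [+0.0000 +0.1812 -0.1809 -0.0118]
|λ(T)| sorted: 0.4756, 0.2887, 0.0840, 0.0000.
spectral radius ρ = 0.4756; 0.4756 < 1 ⇒ converges.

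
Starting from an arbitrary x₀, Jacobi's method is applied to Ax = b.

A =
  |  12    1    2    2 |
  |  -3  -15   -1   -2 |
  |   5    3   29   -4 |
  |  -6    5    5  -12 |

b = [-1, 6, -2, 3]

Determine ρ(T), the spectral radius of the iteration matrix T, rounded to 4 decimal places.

0.4488

Write A = D+L+U with D = diag(12, -15, 29, -12).
Jacobi: T = -D⁻¹(L+U), T[2,3] = -(-4)/(29) = +0.1379; T[2,2] = 0.
  T[0,:] = [+0.0000  -0.0833  -0.1667  -0.1667]
  T[1,:] = [-0.2000  +0.0000  -0.0667  -0.1333]
  T[2,:] = [-0.1724  -0.1034  +0.0000  +0.1379]
  T[3,:] = [-0.5000  +0.4167  +0.4167  +0.0000]
eigenvalue magnitudes: 0.4488, 0.2611, 0.2611, 0.0094.
ρ = 0.4488; 0.4488 < 1, so it converges for any x₀.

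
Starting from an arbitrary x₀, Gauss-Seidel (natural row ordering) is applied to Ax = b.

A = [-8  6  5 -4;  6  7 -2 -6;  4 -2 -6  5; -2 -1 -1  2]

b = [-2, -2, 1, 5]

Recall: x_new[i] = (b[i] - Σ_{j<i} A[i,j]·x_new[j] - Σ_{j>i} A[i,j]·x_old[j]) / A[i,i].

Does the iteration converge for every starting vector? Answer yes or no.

no

Split A = D + L + U, D = diag(-8, 7, -6, 2).
Gauss-Seidel: T = -(D+L)⁻¹U, row 0 first, T[0,2] = -(5)/(-8) = +0.6250; later rows by forward substitution.
  T[0,:] = [+0.0000  +0.7500  +0.6250  -0.5000]
  T[1,:] = [+0.0000  -0.6429  -0.2500  +1.2857]
  T[2,:] = [+0.0000  +0.7143  +0.5000  +0.0714]
  T[3,:] = [+0.0000  +0.7857  +0.7500  +0.1786]
|eigenvalues of T|: 1.1935, 1.0096, 0.1482, 0.0000.
ρ = 1.1935; 1.1935 > 1: divergent.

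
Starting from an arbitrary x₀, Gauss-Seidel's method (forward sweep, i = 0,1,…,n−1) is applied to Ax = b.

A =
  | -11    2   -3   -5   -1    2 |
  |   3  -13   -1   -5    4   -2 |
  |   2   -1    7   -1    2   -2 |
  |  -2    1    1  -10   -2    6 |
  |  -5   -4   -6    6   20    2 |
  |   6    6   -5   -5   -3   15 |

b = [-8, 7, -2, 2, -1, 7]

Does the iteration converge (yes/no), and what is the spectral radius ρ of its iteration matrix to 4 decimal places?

yes, ρ = 0.8945

Write A = D+L+U with D = diag(-11, -13, 7, -10, 20, 15).
GS T = -(D+L)⁻¹U: row 0 first, T[0,3] = -(-5)/(-11) = -0.4545; later rows by forward substitution.
  T[0,:] = [+0.0000, +0.1818, -0.2727, -0.4545, -0.0909, +0.1818]
  T[1,:] = [+0.0000, +0.0420, -0.1399, -0.4895, +0.2867, -0.1119]
  T[2,:] = [+0.0000, -0.0460, +0.0579, +0.2028, -0.2188, +0.2178]
  T[3,:] = [+0.0000, -0.0368, +0.0464, +0.0622, -0.1750, +0.5742]
  T[4,:] = [+0.0000, +0.0511, -0.0927, -0.1694, +0.0215, -0.1839]
  T[5,:] = [+0.0000, -0.1069, +0.1813, +0.4321, -0.2053, +0.1993]
|eigenvalues of T|: 0.8945, 0.3139, 0.1382, 0.0515, 0.0080, 0.0000.
ρ(T) = max|λ| = 0.8945; 0.8945 < 1: convergent.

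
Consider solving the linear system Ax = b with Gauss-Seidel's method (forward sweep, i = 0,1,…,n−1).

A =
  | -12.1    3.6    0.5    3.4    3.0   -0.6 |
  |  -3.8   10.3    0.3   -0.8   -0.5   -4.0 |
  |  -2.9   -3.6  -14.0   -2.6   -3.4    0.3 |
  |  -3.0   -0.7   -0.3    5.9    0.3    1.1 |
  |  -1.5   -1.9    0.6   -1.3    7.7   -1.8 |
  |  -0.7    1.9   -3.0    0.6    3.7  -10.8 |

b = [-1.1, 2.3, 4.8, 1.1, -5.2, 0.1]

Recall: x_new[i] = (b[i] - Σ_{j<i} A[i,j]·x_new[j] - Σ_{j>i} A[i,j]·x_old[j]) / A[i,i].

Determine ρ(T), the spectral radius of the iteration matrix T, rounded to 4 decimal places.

Write A = D+L+U with D = diag(-12.1, 10.3, -14, 5.9, 7.7, -10.8).
GS T = -(D+L)⁻¹U: row 0 first, T[0,5] = -(-0.6)/(-12.1) = -0.0496; later rows by forward substitution.
  T[0,:] = [+0.0000  +0.2975  +0.0413  +0.2810  +0.2479  -0.0496]
  T[1,:] = [+0.0000  +0.1098  -0.0139  +0.1813  +0.1400  +0.3701]
  T[2,:] = [+0.0000  -0.0899  -0.0050  -0.2905  -0.3302  -0.0635]
  T[3,:] = [+0.0000  +0.1597  +0.0191  +0.1496  +0.0750  -0.1710]
  T[4,:] = [+0.0000  +0.1190  +0.0082  +0.1474  +0.1212  +0.2915]
  T[5,:] = [+0.0000  +0.0746  +0.0002  +0.1532  +0.1460  +0.1763]
moduli |λ_i(T)| = 0.5287, 0.0918, 0.0918, 0.0573, 0.0049, 0.0000.
spectral radius ρ = 0.5287; 0.5287 < 1: convergent.

0.5287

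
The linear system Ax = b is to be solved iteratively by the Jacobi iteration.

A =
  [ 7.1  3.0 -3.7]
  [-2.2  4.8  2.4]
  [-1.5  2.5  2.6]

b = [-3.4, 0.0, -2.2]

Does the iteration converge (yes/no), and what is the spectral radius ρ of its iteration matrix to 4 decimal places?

Let D = diag(7.1, 4.8, 2.6); L, U the strict triangles.
Jacobi T = -D⁻¹(L+U): T[0,2] = -(-3.7)/(7.1) = +0.5211; T[0,0] = 0.
  T[0,:] = [+0.0000 -0.4225 +0.5211]
  T[1,:] = [+0.4583 +0.0000 -0.5000]
  T[2,:] = [+0.5769 -0.9615 +0.0000]
|λ(T)| sorted: 0.8457, 0.6495, 0.1962.
ρ(T) = max|λ| = 0.8457; 0.8457 < 1, so it converges for any x₀.

yes, ρ = 0.8457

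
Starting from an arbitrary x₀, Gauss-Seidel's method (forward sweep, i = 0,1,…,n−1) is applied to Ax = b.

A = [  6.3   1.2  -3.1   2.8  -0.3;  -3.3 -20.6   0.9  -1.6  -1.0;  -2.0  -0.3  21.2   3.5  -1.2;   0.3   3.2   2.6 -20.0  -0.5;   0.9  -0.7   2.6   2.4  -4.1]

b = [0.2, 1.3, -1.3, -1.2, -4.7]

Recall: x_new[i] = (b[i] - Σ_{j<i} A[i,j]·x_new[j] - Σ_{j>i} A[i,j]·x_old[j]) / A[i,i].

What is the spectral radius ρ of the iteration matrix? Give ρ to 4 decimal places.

Let D = diag(6.3, -20.6, 21.2, -20, -4.1); L, U the strict triangles.
Gauss-Seidel: T = -(D+L)⁻¹U, row 0 first, T[0,2] = -(-3.1)/(6.3) = +0.4921; later rows by forward substitution.
  T[0,:] = [+0.0000  -0.1905  +0.4921  -0.4444  +0.0476]
  T[1,:] = [+0.0000  +0.0305  -0.0351  -0.0065  -0.0562]
  T[2,:] = [+0.0000  -0.0175  +0.0459  -0.2071  +0.0603]
  T[3,:] = [+0.0000  -0.0003  +0.0077  -0.0346  -0.0254]
  T[4,:] = [+0.0000  -0.0583  +0.1477  -0.2481  +0.0434]
eigenvalue magnitudes: 0.1872, 0.0590, 0.0590, 0.0116, 0.0000.
spectral radius ρ = 0.1872; 0.1872 < 1, so it converges for any x₀.

0.1872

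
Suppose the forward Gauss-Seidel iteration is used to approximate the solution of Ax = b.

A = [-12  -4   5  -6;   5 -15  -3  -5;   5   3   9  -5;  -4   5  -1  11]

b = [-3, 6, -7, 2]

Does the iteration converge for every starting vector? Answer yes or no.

yes

Write A = D+L+U with D = diag(-12, -15, 9, 11).
GS T = -(D+L)⁻¹U: row 0 first, T[0,1] = -(-4)/(-12) = -0.3333; later rows by forward substitution.
  T[0,:] = [+0.0000, -0.3333, +0.4167, -0.5000]
  T[1,:] = [+0.0000, -0.1111, -0.0611, -0.5000]
  T[2,:] = [+0.0000, +0.2222, -0.2111, +1.0000]
  T[3,:] = [+0.0000, -0.0505, +0.1601, +0.1364]
|roots of det(T-λI)|: 0.5107, 0.3921, 0.0673, 0.0000.
ρ = 0.5107; 0.5107 < 1 ⇒ converges.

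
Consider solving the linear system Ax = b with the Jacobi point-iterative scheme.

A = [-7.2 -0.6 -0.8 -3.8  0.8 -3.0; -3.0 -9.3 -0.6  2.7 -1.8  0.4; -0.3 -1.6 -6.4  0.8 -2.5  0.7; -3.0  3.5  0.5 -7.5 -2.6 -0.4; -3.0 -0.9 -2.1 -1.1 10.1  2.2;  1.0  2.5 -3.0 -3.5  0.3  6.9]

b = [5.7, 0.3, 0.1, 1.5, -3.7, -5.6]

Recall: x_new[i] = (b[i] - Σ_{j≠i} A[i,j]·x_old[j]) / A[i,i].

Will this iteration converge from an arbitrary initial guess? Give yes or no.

yes

Write A = D+L+U with D = diag(-7.2, -9.3, -6.4, -7.5, 10.1, 6.9).
T_J = -D⁻¹(L+U): T[4,5] = -(2.2)/(10.1) = -0.2178; T[4,4] = 0.
  T[0,:] = [+0.0000 -0.0833 -0.1111 -0.5278 +0.1111 -0.4167]
  T[1,:] = [-0.3226 +0.0000 -0.0645 +0.2903 -0.1935 +0.0430]
  T[2,:] = [-0.0469 -0.2500 +0.0000 +0.1250 -0.3906 +0.1094]
  T[3,:] = [-0.4000 +0.4667 +0.0667 +0.0000 -0.3467 -0.0533]
  T[4,:] = [+0.2970 +0.0891 +0.2079 +0.1089 +0.0000 -0.2178]
  T[5,:] = [-0.1449 -0.3623 +0.4348 +0.5072 -0.0435 +0.0000]
moduli |λ_i(T)| = 0.8437, 0.5063, 0.5063, 0.3971, 0.3971, 0.3182.
ρ(T) = max|λ| = 0.8437; 0.8437 < 1, so it converges for any x₀.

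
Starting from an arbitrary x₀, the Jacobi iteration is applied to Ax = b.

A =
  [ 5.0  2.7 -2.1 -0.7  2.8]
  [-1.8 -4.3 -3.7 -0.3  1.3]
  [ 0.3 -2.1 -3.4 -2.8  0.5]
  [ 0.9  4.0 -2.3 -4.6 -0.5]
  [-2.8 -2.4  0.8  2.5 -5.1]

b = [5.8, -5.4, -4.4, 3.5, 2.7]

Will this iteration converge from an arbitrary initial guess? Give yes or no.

no

Diagonal D = diag(5, -4.3, -3.4, -4.6, -5.1); L, U strict lower/upper.
Jacobi: T = -D⁻¹(L+U), T[1,4] = -(1.3)/(-4.3) = +0.3023; T[1,1] = 0.
  T[0,:] = [+0.0000 -0.5400 +0.4200 +0.1400 -0.5600]
  T[1,:] = [-0.4186 +0.0000 -0.8605 -0.0698 +0.3023]
  T[2,:] = [+0.0882 -0.6176 +0.0000 -0.8235 +0.1471]
  T[3,:] = [+0.1957 +0.8696 -0.5000 +0.0000 -0.1087]
  T[4,:] = [-0.5490 -0.4706 +0.1569 +0.4902 +0.0000]
|roots of det(T-λI)|: 1.2896, 0.7957, 0.7957, 0.3503, 0.2069.
ρ(T) = max|λ| = 1.2896; 1.2896 > 1: divergent.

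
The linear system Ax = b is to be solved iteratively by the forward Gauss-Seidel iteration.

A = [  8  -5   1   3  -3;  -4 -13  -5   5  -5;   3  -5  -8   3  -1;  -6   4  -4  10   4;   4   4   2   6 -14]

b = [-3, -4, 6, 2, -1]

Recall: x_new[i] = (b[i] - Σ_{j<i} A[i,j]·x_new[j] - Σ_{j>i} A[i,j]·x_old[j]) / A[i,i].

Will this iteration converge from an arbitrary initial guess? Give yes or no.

Write A = D+L+U with D = diag(8, -13, -8, 10, -14).
T_GS = -(D+L)⁻¹U: row 0 first, T[0,1] = -(-5)/(8) = +0.6250; later rows by forward substitution.
  T[0,:] = [+0.0000, +0.6250, -0.1250, -0.3750, +0.3750]
  T[1,:] = [+0.0000, -0.1923, -0.3462, +0.5000, -0.5000]
  T[2,:] = [+0.0000, +0.3546, +0.1695, -0.0781, +0.3281]
  T[3,:] = [+0.0000, +0.5938, +0.1313, -0.4563, +0.1562]
  T[4,:] = [+0.0000, +0.4287, -0.0542, -0.1710, +0.0781]
eigenvalue magnitudes: 0.6391, 0.4173, 0.4173, 0.0926, 0.0000.
ρ = 0.6391; 0.6391 < 1 ⇒ converges.

yes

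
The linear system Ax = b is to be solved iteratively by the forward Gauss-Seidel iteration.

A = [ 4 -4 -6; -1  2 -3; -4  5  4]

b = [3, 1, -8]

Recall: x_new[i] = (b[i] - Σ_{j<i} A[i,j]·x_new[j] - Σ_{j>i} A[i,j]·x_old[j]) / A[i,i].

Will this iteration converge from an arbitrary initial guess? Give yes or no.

Split A = D + L + U, D = diag(4, 2, 4).
Gauss-Seidel: T = -(D+L)⁻¹U, row 0 first, T[0,1] = -(-4)/(4) = +1.0000; later rows by forward substitution.
  T[0,:] = [+0.0000 +1.0000 +1.5000]
  T[1,:] = [+0.0000 +0.5000 +2.2500]
  T[2,:] = [+0.0000 +0.3750 -1.3125]
eigenvalue magnitudes: 1.6966, 0.8841, 0.0000.
spectral radius ρ = 1.6966; 1.6966 > 1: divergent.

no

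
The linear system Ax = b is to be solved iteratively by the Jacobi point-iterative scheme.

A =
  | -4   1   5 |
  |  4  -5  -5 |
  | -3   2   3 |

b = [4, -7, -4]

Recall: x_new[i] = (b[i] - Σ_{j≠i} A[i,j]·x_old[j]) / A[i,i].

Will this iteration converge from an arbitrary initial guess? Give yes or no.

no

A = D + L + U where D = diag(-4, -5, 3).
Jacobi T = -D⁻¹(L+U): T[2,1] = -(2)/(3) = -0.6667; T[2,2] = 0.
  T[0,:] = [+0.0000, +0.2500, +1.2500]
  T[1,:] = [+0.8000, +0.0000, -1.0000]
  T[2,:] = [+1.0000, -0.6667, +0.0000]
|roots of det(T-λI)|: 1.6361, 1.1482, 0.4880.
spectral radius ρ = 1.6361; 1.6361 > 1: divergent.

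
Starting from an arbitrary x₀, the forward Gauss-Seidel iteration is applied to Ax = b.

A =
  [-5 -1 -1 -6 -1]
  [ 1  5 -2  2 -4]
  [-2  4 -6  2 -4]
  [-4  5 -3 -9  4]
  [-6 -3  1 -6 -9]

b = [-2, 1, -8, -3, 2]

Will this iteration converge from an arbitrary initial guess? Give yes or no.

Write A = D+L+U with D = diag(-5, 5, -6, -9, -9).
GS T = -(D+L)⁻¹U: row 0 first, T[0,3] = -(-6)/(-5) = -1.2000; later rows by forward substitution.
  T[0,:] = [+0.0000, -0.2000, -0.2000, -1.2000, -0.2000]
  T[1,:] = [+0.0000, +0.0400, +0.4400, -0.1600, +0.8400]
  T[2,:] = [+0.0000, +0.0933, +0.3600, +0.6267, -0.0400]
  T[3,:] = [+0.0000, +0.0800, +0.2133, +0.2356, +1.0133]
  T[4,:] = [+0.0000, +0.0770, -0.1156, +0.7659, -0.8267]
|eigenvalues of T|: 1.3938, 0.9413, 0.2359, 0.0255, 0.0000.
ρ = 1.3938; 1.3938 > 1 ⇒ diverges.

no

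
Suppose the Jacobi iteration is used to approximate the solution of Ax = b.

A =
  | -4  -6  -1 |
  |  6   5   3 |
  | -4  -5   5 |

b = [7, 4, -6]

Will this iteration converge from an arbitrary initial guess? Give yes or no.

no

Diagonal D = diag(-4, 5, 5); L, U strict lower/upper.
Jacobi T = -D⁻¹(L+U): T[2,0] = -(-4)/(5) = +0.8000; T[2,2] = 0.
  T[0,:] = [+0.0000 -1.5000 -0.2500]
  T[1,:] = [-1.2000 +0.0000 -0.6000]
  T[2,:] = [+0.8000 +1.0000 +0.0000]
|eigenvalues of T|: 1.3294, 0.8759, 0.8759.
ρ = 1.3294; 1.3294 > 1, so it fails to converge.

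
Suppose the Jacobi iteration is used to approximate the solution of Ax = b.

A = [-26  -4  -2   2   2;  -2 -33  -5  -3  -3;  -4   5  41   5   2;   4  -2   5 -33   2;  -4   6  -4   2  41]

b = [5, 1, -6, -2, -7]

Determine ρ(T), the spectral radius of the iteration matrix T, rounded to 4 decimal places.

0.2658

Let D = diag(-26, -33, 41, -33, 41); L, U the strict triangles.
Jacobi: T = -D⁻¹(L+U), T[1,2] = -(-5)/(-33) = -0.1515; T[1,1] = 0.
  T[0,:] = [+0.0000  -0.1538  -0.0769  +0.0769  +0.0769]
  T[1,:] = [-0.0606  +0.0000  -0.1515  -0.0909  -0.0909]
  T[2,:] = [+0.0976  -0.1220  +0.0000  -0.1220  -0.0488]
  T[3,:] = [+0.1212  -0.0606  +0.1515  +0.0000  +0.0606]
  T[4,:] = [+0.0976  -0.1463  +0.0976  -0.0488  +0.0000]
|roots of det(T-λI)|: 0.2658, 0.1840, 0.1840, 0.0183, 0.0183.
ρ = 0.2658; 0.2658 < 1: convergent.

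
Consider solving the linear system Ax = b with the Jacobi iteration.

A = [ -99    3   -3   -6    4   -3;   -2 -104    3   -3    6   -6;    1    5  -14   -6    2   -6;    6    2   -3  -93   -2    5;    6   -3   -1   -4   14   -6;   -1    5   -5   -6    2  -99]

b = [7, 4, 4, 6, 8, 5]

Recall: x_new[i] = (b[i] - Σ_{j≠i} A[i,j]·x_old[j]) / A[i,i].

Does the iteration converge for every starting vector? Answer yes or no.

yes

Diagonal D = diag(-99, -104, -14, -93, 14, -99); L, U strict lower/upper.
Jacobi T = -D⁻¹(L+U): T[4,2] = -(-1)/(14) = +0.0714; T[4,4] = 0.
  T[0,:] = [+0.0000 +0.0303 -0.0303 -0.0606 +0.0404 -0.0303]
  T[1,:] = [-0.0192 +0.0000 +0.0288 -0.0288 +0.0577 -0.0577]
  T[2,:] = [+0.0714 +0.3571 +0.0000 -0.4286 +0.1429 -0.4286]
  T[3,:] = [+0.0645 +0.0215 -0.0323 +0.0000 -0.0215 +0.0538]
  T[4,:] = [-0.4286 +0.2143 +0.0714 +0.2857 +0.0000 +0.4286]
  T[5,:] = [-0.0101 +0.0505 -0.0505 -0.0606 +0.0202 +0.0000]
|λ(T)| sorted: 0.2196, 0.1591, 0.1591, 0.0875, 0.0461, 0.0096.
spectral radius ρ = 0.2196; 0.2196 < 1: convergent.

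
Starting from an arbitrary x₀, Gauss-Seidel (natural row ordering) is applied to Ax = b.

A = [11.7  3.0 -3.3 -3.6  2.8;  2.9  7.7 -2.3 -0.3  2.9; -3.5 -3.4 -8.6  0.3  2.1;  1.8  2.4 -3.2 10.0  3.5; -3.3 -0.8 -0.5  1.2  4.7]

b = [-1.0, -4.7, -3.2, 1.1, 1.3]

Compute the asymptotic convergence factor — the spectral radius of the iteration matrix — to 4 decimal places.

Diagonal D = diag(11.7, 7.7, -8.6, 10, 4.7); L, U strict lower/upper.
T_GS = -(D+L)⁻¹U: row 0 first, T[0,3] = -(-3.6)/(11.7) = +0.3077; later rows by forward substitution.
  T[0,:] = [+0.0000 -0.2564 +0.2821 +0.3077 -0.2393]
  T[1,:] = [+0.0000 +0.0966 +0.1925 -0.0769 -0.2865]
  T[2,:] = [+0.0000 +0.0662 -0.1909 -0.0599 +0.4548]
  T[3,:] = [+0.0000 +0.0442 -0.1580 -0.0561 -0.0926]
  T[4,:] = [+0.0000 -0.1678 +0.2508 +0.2109 -0.1448]
|roots of det(T-λI)|: 0.6160, 0.1905, 0.1905, 0.0294, 0.0000.
ρ(T) = max|λ| = 0.6160; 0.6160 < 1: convergent.

0.6160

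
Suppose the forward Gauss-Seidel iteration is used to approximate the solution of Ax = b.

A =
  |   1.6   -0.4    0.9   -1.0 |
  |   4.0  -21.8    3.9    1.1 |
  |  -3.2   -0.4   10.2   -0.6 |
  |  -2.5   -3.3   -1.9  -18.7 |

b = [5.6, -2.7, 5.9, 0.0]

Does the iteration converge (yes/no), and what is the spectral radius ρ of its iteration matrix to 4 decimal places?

Split A = D + L + U, D = diag(1.6, -21.8, 10.2, -18.7).
GS T = -(D+L)⁻¹U: row 0 first, T[0,1] = -(-0.4)/(1.6) = +0.2500; later rows by forward substitution.
  T[0,:] = [+0.0000 +0.2500 -0.5625 +0.6250]
  T[1,:] = [+0.0000 +0.0459 +0.0757 +0.1651]
  T[2,:] = [+0.0000 +0.0802 -0.1735 +0.2614]
  T[3,:] = [+0.0000 -0.0497 +0.0795 -0.1393]
|eigenvalues of T|: 0.3002, 0.0342, 0.0342, 0.0000.
ρ = 0.3002; 0.3002 < 1: convergent.

yes, ρ = 0.3002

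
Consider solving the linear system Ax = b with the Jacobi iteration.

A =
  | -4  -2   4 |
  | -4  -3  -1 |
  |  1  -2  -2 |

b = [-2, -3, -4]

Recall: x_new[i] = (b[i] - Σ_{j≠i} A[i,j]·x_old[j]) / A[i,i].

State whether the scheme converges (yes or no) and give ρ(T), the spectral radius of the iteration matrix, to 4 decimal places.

Diagonal D = diag(-4, -3, -2); L, U strict lower/upper.
T_J = -D⁻¹(L+U): T[1,2] = -(-1)/(-3) = -0.3333; T[1,1] = 0.
  T[0,:] = [+0.0000  -0.5000  +1.0000]
  T[1,:] = [-1.3333  +0.0000  -0.3333]
  T[2,:] = [+0.5000  -1.0000  +0.0000]
eigenvalue magnitudes: 1.5531, 0.9551, 0.9551.
spectral radius ρ = 1.5531; 1.5531 > 1: divergent.

no, ρ = 1.5531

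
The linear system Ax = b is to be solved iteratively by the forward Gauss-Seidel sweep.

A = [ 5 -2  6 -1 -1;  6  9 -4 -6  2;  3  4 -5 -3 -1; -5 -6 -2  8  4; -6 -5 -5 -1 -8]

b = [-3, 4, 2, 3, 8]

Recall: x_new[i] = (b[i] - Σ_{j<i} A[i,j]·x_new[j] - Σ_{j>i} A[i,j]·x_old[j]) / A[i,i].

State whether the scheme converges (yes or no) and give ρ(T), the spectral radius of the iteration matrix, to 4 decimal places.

no, ρ = 1.2141

Let D = diag(5, 9, -5, 8, -8); L, U the strict triangles.
T_GS = -(D+L)⁻¹U: row 0 first, T[0,3] = -(-1)/(5) = +0.2000; later rows by forward substitution.
  T[0,:] = [+0.0000 +0.4000 -1.2000 +0.2000 +0.2000]
  T[1,:] = [+0.0000 -0.2667 +1.2444 +0.5333 -0.3556]
  T[2,:] = [+0.0000 +0.0267 +0.2756 -0.0533 -0.3644]
  T[3,:] = [+0.0000 +0.0567 +0.2522 +0.5117 -0.7328]
  T[4,:] = [+0.0000 -0.1571 -0.0815 -0.5140 +0.3916]
moduli |λ_i(T)| = 1.2141, 0.3606, 0.3606, 0.2534, 0.0000.
ρ = 1.2141; 1.2141 > 1 ⇒ diverges.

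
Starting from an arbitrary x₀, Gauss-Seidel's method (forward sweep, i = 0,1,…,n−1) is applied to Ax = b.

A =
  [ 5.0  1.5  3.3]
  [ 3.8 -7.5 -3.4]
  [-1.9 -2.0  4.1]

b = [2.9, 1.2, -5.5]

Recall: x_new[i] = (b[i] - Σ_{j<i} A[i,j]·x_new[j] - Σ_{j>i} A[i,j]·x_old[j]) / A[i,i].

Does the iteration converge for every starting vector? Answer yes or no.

Diagonal D = diag(5, -7.5, 4.1); L, U strict lower/upper.
Gauss-Seidel: T = -(D+L)⁻¹U, row 0 first, T[0,1] = -(1.5)/(5) = -0.3000; later rows by forward substitution.
  T[0,:] = [+0.0000, -0.3000, -0.6600]
  T[1,:] = [+0.0000, -0.1520, -0.7877]
  T[2,:] = [+0.0000, -0.2132, -0.6901]
moduli |λ_i(T)| = 0.9113, 0.0692, 0.0000.
spectral radius ρ = 0.9113; 0.9113 < 1: convergent.

yes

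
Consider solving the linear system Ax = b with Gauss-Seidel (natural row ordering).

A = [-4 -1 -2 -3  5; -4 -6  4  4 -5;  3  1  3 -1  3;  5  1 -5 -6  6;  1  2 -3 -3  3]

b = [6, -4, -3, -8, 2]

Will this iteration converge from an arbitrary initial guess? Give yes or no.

Write A = D+L+U with D = diag(-4, -6, 3, -6, 3).
T_GS = -(D+L)⁻¹U: row 0 first, T[0,1] = -(-1)/(-4) = -0.2500; later rows by forward substitution.
  T[0,:] = [+0.0000  -0.2500  -0.5000  -0.7500  +1.2500]
  T[1,:] = [+0.0000  +0.1667  +1.0000  +1.1667  -1.6667]
  T[2,:] = [+0.0000  +0.1944  +0.1667  +0.6944  -1.6944]
  T[3,:] = [+0.0000  -0.3426  -0.3889  -1.0093  +3.1759]
  T[4,:] = [+0.0000  -0.1759  -0.7222  -0.8426  +2.1759]
|roots of det(T-λI)|: 1.4843, 0.4360, 0.3755, 0.0762, 0.0000.
ρ(T) = max|λ| = 1.4843; 1.4843 > 1, so it fails to converge.

no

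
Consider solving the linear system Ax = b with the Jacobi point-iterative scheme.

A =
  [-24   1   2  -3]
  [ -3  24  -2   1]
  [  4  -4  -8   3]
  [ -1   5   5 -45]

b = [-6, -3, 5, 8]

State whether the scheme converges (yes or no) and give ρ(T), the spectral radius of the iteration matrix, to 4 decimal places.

yes, ρ = 0.2800

Split A = D + L + U, D = diag(-24, 24, -8, -45).
Jacobi: T = -D⁻¹(L+U), T[2,1] = -(-4)/(-8) = -0.5000; T[2,2] = 0.
  T[0,:] = [+0.0000  +0.0417  +0.0833  -0.1250]
  T[1,:] = [+0.1250  +0.0000  +0.0833  -0.0417]
  T[2,:] = [+0.5000  -0.5000  +0.0000  +0.3750]
  T[3,:] = [-0.0222  +0.1111  +0.1111  +0.0000]
eigenvalue magnitudes: 0.2800, 0.1627, 0.1196, 0.1196.
ρ(T) = max|λ| = 0.2800; 0.2800 < 1, so it converges for any x₀.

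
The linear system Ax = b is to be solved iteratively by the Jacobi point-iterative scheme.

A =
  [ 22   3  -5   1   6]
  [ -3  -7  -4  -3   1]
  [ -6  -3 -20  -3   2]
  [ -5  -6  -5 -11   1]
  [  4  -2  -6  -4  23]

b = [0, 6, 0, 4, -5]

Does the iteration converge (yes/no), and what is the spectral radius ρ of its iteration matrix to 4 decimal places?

yes, ρ = 0.7365

A = D + L + U where D = diag(22, -7, -20, -11, 23).
Jacobi T = -D⁻¹(L+U): T[3,0] = -(-5)/(-11) = -0.4545; T[3,3] = 0.
  T[0,:] = [+0.0000 -0.1364 +0.2273 -0.0455 -0.2727]
  T[1,:] = [-0.4286 +0.0000 -0.5714 -0.4286 +0.1429]
  T[2,:] = [-0.3000 -0.1500 +0.0000 -0.1500 +0.1000]
  T[3,:] = [-0.4545 -0.5455 -0.4545 +0.0000 +0.0909]
  T[4,:] = [-0.1739 +0.0870 +0.2609 +0.1739 +0.0000]
|λ(T)| sorted: 0.7365, 0.4744, 0.3068, 0.3039, 0.3039.
ρ(T) = max|λ| = 0.7365; 0.7365 < 1: convergent.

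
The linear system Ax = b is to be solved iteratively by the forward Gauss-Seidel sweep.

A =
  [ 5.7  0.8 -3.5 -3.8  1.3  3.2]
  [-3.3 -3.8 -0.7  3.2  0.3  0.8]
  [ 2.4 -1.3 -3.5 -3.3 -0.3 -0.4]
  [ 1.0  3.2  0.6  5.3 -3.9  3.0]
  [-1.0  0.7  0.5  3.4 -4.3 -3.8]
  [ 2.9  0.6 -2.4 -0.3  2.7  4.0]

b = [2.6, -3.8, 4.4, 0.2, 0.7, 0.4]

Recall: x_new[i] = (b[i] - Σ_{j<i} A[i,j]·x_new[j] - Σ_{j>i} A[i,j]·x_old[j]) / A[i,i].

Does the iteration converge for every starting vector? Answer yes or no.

no

Let D = diag(5.7, -3.8, -3.5, 5.3, -4.3, 4); L, U the strict triangles.
Gauss-Seidel: T = -(D+L)⁻¹U, row 0 first, T[0,1] = -(0.8)/(5.7) = -0.1404; later rows by forward substitution.
  T[0,:] = [+0.0000  -0.1404  +0.6140  +0.6667  -0.2281  -0.5614]
  T[1,:] = [+0.0000  +0.1219  -0.7175  +0.2632  +0.2770  +0.6981]
  T[2,:] = [+0.0000  -0.1415  +0.6875  -0.5835  -0.3450  -0.7585]
  T[3,:] = [+0.0000  -0.0311  +0.2395  -0.2186  +0.6507  -0.7957]
  T[4,:] = [+0.0000  +0.0114  +0.0097  -0.3529  +0.5725  -1.3569]
  T[5,:] = [+0.0000  -0.0115  +0.0864  -0.6511  -0.4208  +0.7034]
|λ(T)| sorted: 1.6391, 0.7806, 0.6079, 0.6079, 0.0243, 0.0000.
spectral radius ρ = 1.6391; 1.6391 > 1: divergent.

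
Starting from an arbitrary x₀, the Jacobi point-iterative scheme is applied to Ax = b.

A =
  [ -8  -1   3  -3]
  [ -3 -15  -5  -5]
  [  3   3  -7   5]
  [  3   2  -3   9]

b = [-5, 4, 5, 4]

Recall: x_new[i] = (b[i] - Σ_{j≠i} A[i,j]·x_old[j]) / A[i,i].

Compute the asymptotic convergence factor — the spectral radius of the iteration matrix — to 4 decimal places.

Let D = diag(-8, -15, -7, 9); L, U the strict triangles.
T_J = -D⁻¹(L+U): T[1,2] = -(-5)/(-15) = -0.3333; T[1,1] = 0.
  T[0,:] = [+0.0000 -0.1250 +0.3750 -0.3750]
  T[1,:] = [-0.2000 +0.0000 -0.3333 -0.3333]
  T[2,:] = [+0.4286 +0.4286 +0.0000 +0.7143]
  T[3,:] = [-0.3333 -0.2222 +0.3333 +0.0000]
|eigenvalues of T|: 0.8530, 0.4379, 0.2566, 0.2566.
ρ = 0.8530; 0.8530 < 1: convergent.

0.8530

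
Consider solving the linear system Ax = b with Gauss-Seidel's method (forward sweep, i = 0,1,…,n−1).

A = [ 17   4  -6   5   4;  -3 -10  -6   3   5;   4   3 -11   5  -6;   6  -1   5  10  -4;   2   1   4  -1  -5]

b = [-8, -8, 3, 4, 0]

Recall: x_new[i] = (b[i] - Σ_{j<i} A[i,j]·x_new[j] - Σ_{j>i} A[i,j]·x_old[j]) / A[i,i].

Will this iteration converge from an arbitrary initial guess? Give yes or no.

yes

Diagonal D = diag(17, -10, -11, 10, -5); L, U strict lower/upper.
Gauss-Seidel: T = -(D+L)⁻¹U, row 0 first, T[0,2] = -(-6)/(17) = +0.3529; later rows by forward substitution.
  T[0,:] = [+0.0000 -0.2353 +0.3529 -0.2941 -0.2353]
  T[1,:] = [+0.0000 +0.0706 -0.7059 +0.3882 +0.5706]
  T[2,:] = [+0.0000 -0.0663 -0.0642 +0.4535 -0.4754]
  T[3,:] = [+0.0000 +0.1814 -0.2503 -0.0114 +0.8359]
  T[4,:] = [+0.0000 -0.1693 -0.0013 +0.3251 -0.5275]
eigenvalue magnitudes: 0.8677, 0.2861, 0.2861, 0.1446, 0.0000.
ρ(T) = max|λ| = 0.8677; 0.8677 < 1 ⇒ converges.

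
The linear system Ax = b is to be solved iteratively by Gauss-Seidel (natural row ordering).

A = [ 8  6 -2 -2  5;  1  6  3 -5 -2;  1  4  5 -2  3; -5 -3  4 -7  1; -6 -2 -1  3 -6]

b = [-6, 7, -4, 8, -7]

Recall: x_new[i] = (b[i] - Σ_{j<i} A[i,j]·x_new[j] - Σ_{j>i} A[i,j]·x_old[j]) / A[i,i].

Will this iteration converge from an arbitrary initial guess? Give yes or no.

Let D = diag(8, 6, 5, -7, -6); L, U the strict triangles.
T_GS = -(D+L)⁻¹U: row 0 first, T[0,1] = -(6)/(8) = -0.7500; later rows by forward substitution.
  T[0,:] = [+0.0000  -0.7500  +0.2500  +0.2500  -0.6250]
  T[1,:] = [+0.0000  +0.1250  -0.5417  +0.7917  +0.4375]
  T[2,:] = [+0.0000  +0.0500  +0.3833  -0.2833  -0.8250]
  T[3,:] = [+0.0000  +0.5107  +0.2726  -0.6798  -0.0696]
  T[4,:] = [+0.0000  +0.9554  +0.0030  -0.8065  +0.5818]
|λ(T)| sorted: 1.3051, 0.8748, 0.1473, 0.1274, 0.0000.
spectral radius ρ = 1.3051; 1.3051 > 1, so it fails to converge.

no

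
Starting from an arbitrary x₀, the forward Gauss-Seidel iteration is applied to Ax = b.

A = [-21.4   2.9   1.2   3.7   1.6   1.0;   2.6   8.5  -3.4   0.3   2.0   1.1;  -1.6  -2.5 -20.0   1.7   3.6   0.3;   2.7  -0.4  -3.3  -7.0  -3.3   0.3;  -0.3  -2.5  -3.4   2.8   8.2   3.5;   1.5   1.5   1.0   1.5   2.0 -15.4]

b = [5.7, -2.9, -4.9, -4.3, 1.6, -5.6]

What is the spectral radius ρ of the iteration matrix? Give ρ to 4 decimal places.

Split A = D + L + U, D = diag(-21.4, 8.5, -20, -7, 8.2, -15.4).
T_GS = -(D+L)⁻¹U: row 0 first, T[0,3] = -(3.7)/(-21.4) = +0.1729; later rows by forward substitution.
  T[0,:] = [+0.0000 +0.1355 +0.0561 +0.1729 +0.0748 +0.0467]
  T[1,:] = [+0.0000 -0.0415 +0.3828 -0.0882 -0.2582 -0.1437]
  T[2,:] = [+0.0000 -0.0057 -0.0523 +0.0822 +0.2063 +0.0292]
  T[3,:] = [+0.0000 +0.0573 +0.0244 +0.0330 -0.5251 +0.0553]
  T[4,:] = [+0.0000 -0.0296 +0.0887 +0.0023 +0.1889 -0.4757]
  T[5,:] = [+0.0000 +0.0105 +0.0533 +0.0171 -0.0311 -0.0639]
|eigenvalues of T|: 0.2808, 0.2232, 0.1247, 0.1247, 0.0926, 0.0000.
spectral radius ρ = 0.2808; 0.2808 < 1, so it converges for any x₀.

0.2808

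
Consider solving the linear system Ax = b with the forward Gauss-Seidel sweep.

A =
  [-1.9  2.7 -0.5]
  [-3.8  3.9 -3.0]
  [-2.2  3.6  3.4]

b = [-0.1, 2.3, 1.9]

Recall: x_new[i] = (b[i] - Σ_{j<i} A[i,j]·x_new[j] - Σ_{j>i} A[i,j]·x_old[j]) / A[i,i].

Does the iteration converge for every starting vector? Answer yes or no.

no

Let D = diag(-1.9, 3.9, 3.4); L, U the strict triangles.
Gauss-Seidel: T = -(D+L)⁻¹U, row 0 first, T[0,2] = -(-0.5)/(-1.9) = -0.2632; later rows by forward substitution.
  T[0,:] = [+0.0000 +1.4211 -0.2632]
  T[1,:] = [+0.0000 +1.3846 +0.5128]
  T[2,:] = [+0.0000 -0.5466 -0.7133]
moduli |λ_i(T)| = 1.2412, 0.5699, 0.0000.
ρ = 1.2412; 1.2412 > 1: divergent.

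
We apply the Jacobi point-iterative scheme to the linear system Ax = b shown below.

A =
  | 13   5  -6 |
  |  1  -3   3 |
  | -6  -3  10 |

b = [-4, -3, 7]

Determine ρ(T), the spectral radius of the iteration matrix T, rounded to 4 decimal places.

0.8208

Diagonal D = diag(13, -3, 10); L, U strict lower/upper.
Jacobi: T = -D⁻¹(L+U), T[0,1] = -(5)/(13) = -0.3846; T[0,0] = 0.
  T[0,:] = [+0.0000  -0.3846  +0.4615]
  T[1,:] = [+0.3333  +0.0000  +1.0000]
  T[2,:] = [+0.6000  +0.3000  +0.0000]
moduli |λ_i(T)| = 0.8208, 0.4743, 0.4743.
ρ = 0.8208; 0.8208 < 1, so it converges for any x₀.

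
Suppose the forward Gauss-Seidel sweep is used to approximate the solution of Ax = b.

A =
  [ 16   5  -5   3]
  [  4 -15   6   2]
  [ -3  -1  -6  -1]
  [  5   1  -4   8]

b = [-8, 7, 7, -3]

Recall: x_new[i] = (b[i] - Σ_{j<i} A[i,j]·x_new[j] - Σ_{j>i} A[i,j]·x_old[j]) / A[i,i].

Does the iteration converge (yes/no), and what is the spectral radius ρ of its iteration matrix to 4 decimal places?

yes, ρ = 0.5521

Write A = D+L+U with D = diag(16, -15, -6, 8).
T_GS = -(D+L)⁻¹U: row 0 first, T[0,1] = -(5)/(16) = -0.3125; later rows by forward substitution.
  T[0,:] = [+0.0000, -0.3125, +0.3125, -0.1875]
  T[1,:] = [+0.0000, -0.0833, +0.4833, +0.0833]
  T[2,:] = [+0.0000, +0.1701, -0.2368, -0.0868]
  T[3,:] = [+0.0000, +0.2908, -0.3741, +0.0634]
|eigenvalues of T|: 0.5521, 0.1536, 0.1536, 0.0000.
spectral radius ρ = 0.5521; 0.5521 < 1 ⇒ converges.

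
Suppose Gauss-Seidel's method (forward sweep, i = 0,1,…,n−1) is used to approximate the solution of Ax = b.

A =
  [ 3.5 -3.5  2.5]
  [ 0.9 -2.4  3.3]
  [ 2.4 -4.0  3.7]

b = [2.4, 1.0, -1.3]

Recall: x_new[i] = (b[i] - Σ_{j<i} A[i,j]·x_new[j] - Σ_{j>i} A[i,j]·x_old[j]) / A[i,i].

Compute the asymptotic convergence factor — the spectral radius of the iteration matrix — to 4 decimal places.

1.3966

Let D = diag(3.5, -2.4, 3.7); L, U the strict triangles.
T_GS = -(D+L)⁻¹U: row 0 first, T[0,1] = -(-3.5)/(3.5) = +1.0000; later rows by forward substitution.
  T[0,:] = [+0.0000 +1.0000 -0.7143]
  T[1,:] = [+0.0000 +0.3750 +1.1071]
  T[2,:] = [+0.0000 -0.2432 +1.6602]
moduli |λ_i(T)| = 1.3966, 0.6386, 0.0000.
ρ = 1.3966; 1.3966 > 1: divergent.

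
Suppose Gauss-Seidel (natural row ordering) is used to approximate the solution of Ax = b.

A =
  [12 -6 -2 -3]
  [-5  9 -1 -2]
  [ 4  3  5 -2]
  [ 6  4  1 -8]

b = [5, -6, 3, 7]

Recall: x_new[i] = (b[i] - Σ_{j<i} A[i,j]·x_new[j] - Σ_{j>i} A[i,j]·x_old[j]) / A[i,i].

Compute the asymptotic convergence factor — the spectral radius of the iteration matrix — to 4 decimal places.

Diagonal D = diag(12, 9, 5, -8); L, U strict lower/upper.
GS T = -(D+L)⁻¹U: row 0 first, T[0,3] = -(-3)/(12) = +0.2500; later rows by forward substitution.
  T[0,:] = [+0.0000  +0.5000  +0.1667  +0.2500]
  T[1,:] = [+0.0000  +0.2778  +0.2037  +0.3611]
  T[2,:] = [+0.0000  -0.5667  -0.2556  -0.0167]
  T[3,:] = [+0.0000  +0.4431  +0.1949  +0.3660]
|eigenvalues of T|: 0.6056, 0.1659, 0.1659, 0.0000.
spectral radius ρ = 0.6056; 0.6056 < 1 ⇒ converges.

0.6056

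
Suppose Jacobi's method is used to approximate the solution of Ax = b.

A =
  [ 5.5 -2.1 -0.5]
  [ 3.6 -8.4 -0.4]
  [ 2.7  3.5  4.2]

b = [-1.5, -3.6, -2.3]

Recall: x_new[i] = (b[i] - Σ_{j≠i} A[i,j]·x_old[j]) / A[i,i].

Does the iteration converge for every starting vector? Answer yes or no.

yes

Diagonal D = diag(5.5, -8.4, 4.2); L, U strict lower/upper.
Jacobi T = -D⁻¹(L+U): T[0,1] = -(-2.1)/(5.5) = +0.3818; T[0,0] = 0.
  T[0,:] = [+0.0000  +0.3818  +0.0909]
  T[1,:] = [+0.4286  +0.0000  -0.0476]
  T[2,:] = [-0.6429  -0.8333  +0.0000]
|λ(T)| sorted: 0.4385, 0.2453, 0.1932.
spectral radius ρ = 0.4385; 0.4385 < 1 ⇒ converges.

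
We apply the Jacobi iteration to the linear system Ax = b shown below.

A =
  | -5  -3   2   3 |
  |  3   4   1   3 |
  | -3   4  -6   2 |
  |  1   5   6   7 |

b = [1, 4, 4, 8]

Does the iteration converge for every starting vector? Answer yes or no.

Diagonal D = diag(-5, 4, -6, 7); L, U strict lower/upper.
Jacobi T = -D⁻¹(L+U): T[2,3] = -(2)/(-6) = +0.3333; T[2,2] = 0.
  T[0,:] = [+0.0000, -0.6000, +0.4000, +0.6000]
  T[1,:] = [-0.7500, +0.0000, -0.2500, -0.7500]
  T[2,:] = [-0.5000, +0.6667, +0.0000, +0.3333]
  T[3,:] = [-0.1429, -0.7143, -0.8571, +0.0000]
|λ(T)| sorted: 1.1709, 0.8989, 0.8989, 0.7512.
ρ(T) = max|λ| = 1.1709; 1.1709 > 1 ⇒ diverges.

no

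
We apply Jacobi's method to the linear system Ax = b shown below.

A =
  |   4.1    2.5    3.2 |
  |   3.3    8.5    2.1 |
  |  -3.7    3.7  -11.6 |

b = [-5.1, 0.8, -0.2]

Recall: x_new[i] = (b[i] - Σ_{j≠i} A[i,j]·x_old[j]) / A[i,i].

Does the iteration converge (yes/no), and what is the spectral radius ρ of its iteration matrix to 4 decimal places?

Diagonal D = diag(4.1, 8.5, -11.6); L, U strict lower/upper.
Jacobi: T = -D⁻¹(L+U), T[2,1] = -(3.7)/(-11.6) = +0.3190; T[2,2] = 0.
  T[0,:] = [+0.0000 -0.6098 -0.7805]
  T[1,:] = [-0.3882 +0.0000 -0.2471]
  T[2,:] = [-0.3190 +0.3190 +0.0000]
moduli |λ_i(T)| = 0.6908, 0.5667, 0.1242.
ρ(T) = max|λ| = 0.6908; 0.6908 < 1 ⇒ converges.

yes, ρ = 0.6908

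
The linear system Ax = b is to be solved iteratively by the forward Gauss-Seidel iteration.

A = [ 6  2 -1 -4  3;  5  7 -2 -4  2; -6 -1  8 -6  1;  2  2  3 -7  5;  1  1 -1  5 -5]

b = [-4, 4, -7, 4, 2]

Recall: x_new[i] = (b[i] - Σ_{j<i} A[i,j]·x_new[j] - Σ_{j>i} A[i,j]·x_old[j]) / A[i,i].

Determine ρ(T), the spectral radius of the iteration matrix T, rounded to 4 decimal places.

1.1965

Diagonal D = diag(6, 7, 8, -7, -5); L, U strict lower/upper.
GS T = -(D+L)⁻¹U: row 0 first, T[0,3] = -(-4)/(6) = +0.6667; later rows by forward substitution.
  T[0,:] = [+0.0000 -0.3333 +0.1667 +0.6667 -0.5000]
  T[1,:] = [+0.0000 +0.2381 +0.1667 +0.0952 +0.0714]
  T[2,:] = [+0.0000 -0.2202 +0.1458 +1.2619 -0.4911]
  T[3,:] = [+0.0000 -0.1216 +0.1577 +0.7585 +0.3814]
  T[4,:] = [+0.0000 -0.0966 +0.1952 +0.6585 +0.3939]
|eigenvalues of T|: 1.1965, 0.2057, 0.2057, 0.2015, 0.0000.
ρ(T) = max|λ| = 1.1965; 1.1965 > 1, so it fails to converge.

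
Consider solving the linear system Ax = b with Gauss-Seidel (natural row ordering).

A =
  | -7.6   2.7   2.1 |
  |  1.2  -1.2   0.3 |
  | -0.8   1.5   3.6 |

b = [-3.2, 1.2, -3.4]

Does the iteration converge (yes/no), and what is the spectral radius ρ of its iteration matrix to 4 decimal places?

Write A = D+L+U with D = diag(-7.6, -1.2, 3.6).
T_GS = -(D+L)⁻¹U: row 0 first, T[0,2] = -(2.1)/(-7.6) = +0.2763; later rows by forward substitution.
  T[0,:] = [+0.0000 +0.3553 +0.2763]
  T[1,:] = [+0.0000 +0.3553 +0.5263]
  T[2,:] = [+0.0000 -0.0691 -0.1579]
eigenvalue magnitudes: 0.2704, 0.0730, 0.0000.
spectral radius ρ = 0.2704; 0.2704 < 1 ⇒ converges.

yes, ρ = 0.2704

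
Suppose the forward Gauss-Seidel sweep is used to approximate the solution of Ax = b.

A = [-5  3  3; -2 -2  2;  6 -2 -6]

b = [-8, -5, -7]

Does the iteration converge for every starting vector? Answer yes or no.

yes

Let D = diag(-5, -2, -6); L, U the strict triangles.
Gauss-Seidel: T = -(D+L)⁻¹U, row 0 first, T[0,2] = -(3)/(-5) = +0.6000; later rows by forward substitution.
  T[0,:] = [+0.0000  +0.6000  +0.6000]
  T[1,:] = [+0.0000  -0.6000  +0.4000]
  T[2,:] = [+0.0000  +0.8000  +0.4667]
eigenvalue magnitudes: 0.8441, 0.7108, 0.0000.
ρ(T) = max|λ| = 0.8441; 0.8441 < 1, so it converges for any x₀.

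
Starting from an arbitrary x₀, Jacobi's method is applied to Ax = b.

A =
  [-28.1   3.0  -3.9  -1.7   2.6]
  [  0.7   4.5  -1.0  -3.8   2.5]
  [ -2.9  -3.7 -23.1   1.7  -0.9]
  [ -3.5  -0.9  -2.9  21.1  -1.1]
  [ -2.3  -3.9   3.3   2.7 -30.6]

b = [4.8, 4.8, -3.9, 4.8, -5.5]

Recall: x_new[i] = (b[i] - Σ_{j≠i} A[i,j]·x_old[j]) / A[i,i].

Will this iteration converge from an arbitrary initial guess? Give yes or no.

Split A = D + L + U, D = diag(-28.1, 4.5, -23.1, 21.1, -30.6).
T_J = -D⁻¹(L+U): T[0,2] = -(-3.9)/(-28.1) = -0.1388; T[0,0] = 0.
  T[0,:] = [+0.0000 +0.1068 -0.1388 -0.0605 +0.0925]
  T[1,:] = [-0.1556 +0.0000 +0.2222 +0.8444 -0.5556]
  T[2,:] = [-0.1255 -0.1602 +0.0000 +0.0736 -0.0390]
  T[3,:] = [+0.1659 +0.0427 +0.1374 +0.0000 +0.0521]
  T[4,:] = [-0.0752 -0.1275 +0.1078 +0.0882 +0.0000]
|eigenvalues of T|: 0.2752, 0.2263, 0.1574, 0.1272, 0.1272.
ρ = 0.2752; 0.2752 < 1 ⇒ converges.

yes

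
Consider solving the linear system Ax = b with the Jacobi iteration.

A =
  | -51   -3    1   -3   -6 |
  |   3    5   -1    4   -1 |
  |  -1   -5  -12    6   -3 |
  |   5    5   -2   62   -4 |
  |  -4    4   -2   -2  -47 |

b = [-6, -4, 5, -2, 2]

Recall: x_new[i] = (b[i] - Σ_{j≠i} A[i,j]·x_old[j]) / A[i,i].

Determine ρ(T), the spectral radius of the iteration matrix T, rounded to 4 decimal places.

0.2730

Split A = D + L + U, D = diag(-51, 5, -12, 62, -47).
T_J = -D⁻¹(L+U): T[4,1] = -(4)/(-47) = +0.0851; T[4,4] = 0.
  T[0,:] = [+0.0000  -0.0588  +0.0196  -0.0588  -0.1176]
  T[1,:] = [-0.6000  +0.0000  +0.2000  -0.8000  +0.2000]
  T[2,:] = [-0.0833  -0.4167  +0.0000  +0.5000  -0.2500]
  T[3,:] = [-0.0806  -0.0806  +0.0323  +0.0000  +0.0645]
  T[4,:] = [-0.0851  +0.0851  -0.0426  -0.0426  +0.0000]
moduli |λ_i(T)| = 0.2730, 0.2050, 0.2050, 0.0914, 0.0914.
ρ = 0.2730; 0.2730 < 1 ⇒ converges.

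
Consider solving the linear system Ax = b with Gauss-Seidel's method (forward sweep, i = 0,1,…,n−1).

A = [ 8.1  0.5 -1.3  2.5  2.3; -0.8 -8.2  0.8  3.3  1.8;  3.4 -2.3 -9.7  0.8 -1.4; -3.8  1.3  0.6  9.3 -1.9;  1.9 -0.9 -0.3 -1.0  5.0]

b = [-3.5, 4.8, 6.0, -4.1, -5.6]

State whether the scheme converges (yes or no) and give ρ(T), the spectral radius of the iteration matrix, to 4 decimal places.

yes, ρ = 0.2045

Write A = D+L+U with D = diag(8.1, -8.2, -9.7, 9.3, 5).
GS T = -(D+L)⁻¹U: row 0 first, T[0,2] = -(-1.3)/(8.1) = +0.1605; later rows by forward substitution.
  T[0,:] = [+0.0000, -0.0617, +0.1605, -0.3086, -0.2840]
  T[1,:] = [+0.0000, +0.0060, +0.0819, +0.4326, +0.2472]
  T[2,:] = [+0.0000, -0.0231, +0.0368, -0.1283, -0.3025]
  T[3,:] = [+0.0000, -0.0246, +0.0518, -0.1783, +0.0732]
  T[4,:] = [+0.0000, +0.0182, -0.0337, +0.1518, +0.1489]
|eigenvalues of T|: 0.2045, 0.1691, 0.0334, 0.0334, 0.0000.
ρ = 0.2045; 0.2045 < 1 ⇒ converges.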